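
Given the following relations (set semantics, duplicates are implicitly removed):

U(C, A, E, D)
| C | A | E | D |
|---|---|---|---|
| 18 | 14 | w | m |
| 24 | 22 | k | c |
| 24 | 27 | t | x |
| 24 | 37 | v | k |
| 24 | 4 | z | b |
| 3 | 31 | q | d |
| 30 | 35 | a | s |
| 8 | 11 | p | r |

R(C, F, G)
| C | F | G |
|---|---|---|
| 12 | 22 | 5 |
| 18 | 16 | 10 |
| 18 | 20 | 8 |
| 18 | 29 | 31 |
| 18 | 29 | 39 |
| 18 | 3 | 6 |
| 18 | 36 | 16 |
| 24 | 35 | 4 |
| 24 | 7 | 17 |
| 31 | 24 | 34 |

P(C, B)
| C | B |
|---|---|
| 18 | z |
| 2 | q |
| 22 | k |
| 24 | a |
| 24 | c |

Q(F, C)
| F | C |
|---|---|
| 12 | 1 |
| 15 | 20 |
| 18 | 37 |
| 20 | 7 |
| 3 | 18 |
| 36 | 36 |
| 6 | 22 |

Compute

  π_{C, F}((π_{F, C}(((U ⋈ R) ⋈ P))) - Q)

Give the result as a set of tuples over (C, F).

U ⋈ R (natural join on C): {(18, 14, w, m, 16, 10), (18, 14, w, m, 20, 8), (18, 14, w, m, 29, 31), (18, 14, w, m, 29, 39), (18, 14, w, m, 3, 6), (18, 14, w, m, 36, 16), (24, 22, k, c, 35, 4), (24, 22, k, c, 7, 17), (24, 27, t, x, 35, 4), (24, 27, t, x, 7, 17), (24, 37, v, k, 35, 4), (24, 37, v, k, 7, 17), (24, 4, z, b, 35, 4), (24, 4, z, b, 7, 17)}
(U ⋈ R) ⋈ P (natural join on C): {(18, 14, w, m, 16, 10, z), (18, 14, w, m, 20, 8, z), (18, 14, w, m, 29, 31, z), (18, 14, w, m, 29, 39, z), (18, 14, w, m, 3, 6, z), (18, 14, w, m, 36, 16, z), (24, 22, k, c, 35, 4, a), (24, 22, k, c, 35, 4, c), (24, 22, k, c, 7, 17, a), (24, 22, k, c, 7, 17, c), (24, 27, t, x, 35, 4, a), (24, 27, t, x, 35, 4, c), (24, 27, t, x, 7, 17, a), (24, 27, t, x, 7, 17, c), (24, 37, v, k, 35, 4, a), (24, 37, v, k, 35, 4, c), (24, 37, v, k, 7, 17, a), (24, 37, v, k, 7, 17, c), (24, 4, z, b, 35, 4, a), (24, 4, z, b, 35, 4, c), (24, 4, z, b, 7, 17, a), (24, 4, z, b, 7, 17, c)}
π[F, C]: project onto (F, C) (15 duplicate(s) eliminated) → {(16, 18), (20, 18), (29, 18), (3, 18), (35, 24), (36, 18), (7, 24)}
Difference: {(16, 18), (20, 18), (29, 18), (3, 18), (35, 24), (36, 18), (7, 24)} with {(12, 1), (15, 20), (18, 37), (20, 7), (3, 18), (36, 36), (6, 22)} → {(16, 18), (20, 18), (29, 18), (35, 24), (36, 18), (7, 24)}
π[C, F]: project onto (C, F) → {(18, 16), (18, 20), (18, 29), (18, 36), (24, 35), (24, 7)}

{(18, 16), (18, 20), (18, 29), (18, 36), (24, 35), (24, 7)}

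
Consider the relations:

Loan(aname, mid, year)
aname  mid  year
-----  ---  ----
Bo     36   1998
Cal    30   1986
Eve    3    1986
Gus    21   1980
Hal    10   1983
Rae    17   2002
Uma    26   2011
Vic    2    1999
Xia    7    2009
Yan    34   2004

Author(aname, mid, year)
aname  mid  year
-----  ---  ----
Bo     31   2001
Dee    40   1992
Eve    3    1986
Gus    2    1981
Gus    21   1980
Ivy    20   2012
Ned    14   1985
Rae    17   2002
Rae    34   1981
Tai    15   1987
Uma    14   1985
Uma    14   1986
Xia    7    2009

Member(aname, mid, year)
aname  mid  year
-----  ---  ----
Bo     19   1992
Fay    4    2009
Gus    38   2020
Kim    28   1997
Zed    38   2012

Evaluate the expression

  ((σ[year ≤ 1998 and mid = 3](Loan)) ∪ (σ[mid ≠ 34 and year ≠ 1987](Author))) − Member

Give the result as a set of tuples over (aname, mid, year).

{(Bo, 31, 2001), (Dee, 40, 1992), (Eve, 3, 1986), (Gus, 2, 1981), (Gus, 21, 1980), (Ivy, 20, 2012), (Ned, 14, 1985), (Rae, 17, 2002), (Uma, 14, 1985), (Uma, 14, 1986), (Xia, 7, 2009)}

Filtering on year ≤ 1998 and mid = 3 leaves {(Eve, 3, 1986)}.
Filtering on mid ≠ 34 and year ≠ 1987 leaves {(Bo, 31, 2001), (Dee, 40, 1992), (Eve, 3, 1986), (Gus, 2, 1981), (Gus, 21, 1980), (Ivy, 20, 2012), (Ned, 14, 1985), (Rae, 17, 2002), (Uma, 14, 1985), (Uma, 14, 1986), (Xia, 7, 2009)}.
Set union of the two operands is {(Bo, 31, 2001), (Dee, 40, 1992), (Eve, 3, 1986), (Gus, 2, 1981), (Gus, 21, 1980), (Ivy, 20, 2012), (Ned, 14, 1985), (Rae, 17, 2002), (Uma, 14, 1985), (Uma, 14, 1986), (Xia, 7, 2009)}.
Set difference of the two operands is {(Bo, 31, 2001), (Dee, 40, 1992), (Eve, 3, 1986), (Gus, 2, 1981), (Gus, 21, 1980), (Ivy, 20, 2012), (Ned, 14, 1985), (Rae, 17, 2002), (Uma, 14, 1985), (Uma, 14, 1986), (Xia, 7, 2009)}.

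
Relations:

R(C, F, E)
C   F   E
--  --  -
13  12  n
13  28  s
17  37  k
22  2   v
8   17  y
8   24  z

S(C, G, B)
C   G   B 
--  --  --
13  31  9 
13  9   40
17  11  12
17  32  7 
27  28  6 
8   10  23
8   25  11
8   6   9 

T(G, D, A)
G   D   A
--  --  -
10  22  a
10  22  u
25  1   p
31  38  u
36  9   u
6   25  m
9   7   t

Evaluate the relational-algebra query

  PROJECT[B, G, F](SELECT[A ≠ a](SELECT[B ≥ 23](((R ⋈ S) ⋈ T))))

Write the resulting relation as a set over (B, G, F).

{(23, 10, 17), (23, 10, 24), (40, 9, 12), (40, 9, 28)}

Natural join on C: {(13, 12, n, 31, 9), (13, 12, n, 9, 40), (13, 28, s, 31, 9), (13, 28, s, 9, 40), (17, 37, k, 11, 12), (17, 37, k, 32, 7), (8, 17, y, 10, 23), (8, 17, y, 25, 11), (8, 17, y, 6, 9), (8, 24, z, 10, 23), (8, 24, z, 25, 11), (8, 24, z, 6, 9)}
Natural join on G: {(13, 12, n, 31, 9, 38, u), (13, 12, n, 9, 40, 7, t), (13, 28, s, 31, 9, 38, u), (13, 28, s, 9, 40, 7, t), (8, 17, y, 10, 23, 22, a), (8, 17, y, 10, 23, 22, u), (8, 17, y, 25, 11, 1, p), (8, 17, y, 6, 9, 25, m), (8, 24, z, 10, 23, 22, a), (8, 24, z, 10, 23, 22, u), (8, 24, z, 25, 11, 1, p), (8, 24, z, 6, 9, 25, m)}
Filtering on B ≥ 23 leaves {(13, 12, n, 9, 40, 7, t), (13, 28, s, 9, 40, 7, t), (8, 17, y, 10, 23, 22, a), (8, 17, y, 10, 23, 22, u), (8, 24, z, 10, 23, 22, a), (8, 24, z, 10, 23, 22, u)}.
Filtering on A ≠ a leaves {(13, 12, n, 9, 40, 7, t), (13, 28, s, 9, 40, 7, t), (8, 17, y, 10, 23, 22, u), (8, 24, z, 10, 23, 22, u)}.
π[B, G, F]: project onto (B, G, F) → {(23, 10, 17), (23, 10, 24), (40, 9, 12), (40, 9, 28)}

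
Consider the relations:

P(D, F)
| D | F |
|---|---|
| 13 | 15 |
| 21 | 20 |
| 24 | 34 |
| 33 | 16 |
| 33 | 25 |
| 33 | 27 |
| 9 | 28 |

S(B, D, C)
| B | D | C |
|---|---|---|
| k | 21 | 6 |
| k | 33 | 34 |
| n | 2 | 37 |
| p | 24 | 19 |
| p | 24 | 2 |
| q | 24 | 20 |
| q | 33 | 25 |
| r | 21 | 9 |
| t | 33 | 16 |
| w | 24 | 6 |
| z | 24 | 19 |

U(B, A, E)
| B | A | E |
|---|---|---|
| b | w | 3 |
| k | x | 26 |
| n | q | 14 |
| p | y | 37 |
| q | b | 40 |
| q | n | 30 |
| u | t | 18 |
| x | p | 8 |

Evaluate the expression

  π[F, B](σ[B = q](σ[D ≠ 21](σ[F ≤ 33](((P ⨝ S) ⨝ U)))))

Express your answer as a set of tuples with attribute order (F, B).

{(16, q), (25, q), (27, q)}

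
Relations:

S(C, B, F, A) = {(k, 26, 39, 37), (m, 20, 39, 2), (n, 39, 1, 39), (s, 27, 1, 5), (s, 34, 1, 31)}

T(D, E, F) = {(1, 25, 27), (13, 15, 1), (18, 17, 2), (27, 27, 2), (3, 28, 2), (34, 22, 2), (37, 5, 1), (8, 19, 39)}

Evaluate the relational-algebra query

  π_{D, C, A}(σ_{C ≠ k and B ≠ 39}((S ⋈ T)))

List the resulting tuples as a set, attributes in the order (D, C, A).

S ⋈ T (natural join on F): {(k, 26, 39, 37, 8, 19), (m, 20, 39, 2, 8, 19), (n, 39, 1, 39, 13, 15), (n, 39, 1, 39, 37, 5), (s, 27, 1, 5, 13, 15), (s, 27, 1, 5, 37, 5), (s, 34, 1, 31, 13, 15), (s, 34, 1, 31, 37, 5)}
σ[C ≠ k and B ≠ 39]: keep tuples satisfying C ≠ k and B ≠ 39 → {(m, 20, 39, 2, 8, 19), (s, 27, 1, 5, 13, 15), (s, 27, 1, 5, 37, 5), (s, 34, 1, 31, 13, 15), (s, 34, 1, 31, 37, 5)}
Projecting to D, C, A: {(13, s, 31), (13, s, 5), (37, s, 31), (37, s, 5), (8, m, 2)}

{(13, s, 31), (13, s, 5), (37, s, 31), (37, s, 5), (8, m, 2)}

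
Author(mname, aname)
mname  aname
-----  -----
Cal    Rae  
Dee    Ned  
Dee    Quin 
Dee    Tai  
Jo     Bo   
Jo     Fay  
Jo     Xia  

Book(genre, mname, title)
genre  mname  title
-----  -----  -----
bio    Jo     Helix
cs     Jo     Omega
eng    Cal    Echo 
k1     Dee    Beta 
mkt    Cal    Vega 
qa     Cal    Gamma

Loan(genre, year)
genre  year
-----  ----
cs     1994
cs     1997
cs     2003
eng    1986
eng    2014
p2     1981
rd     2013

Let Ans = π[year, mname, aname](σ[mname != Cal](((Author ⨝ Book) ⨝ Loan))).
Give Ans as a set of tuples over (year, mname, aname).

Natural join on mname: {(Cal, Rae, eng, Echo), (Cal, Rae, mkt, Vega), (Cal, Rae, qa, Gamma), (Dee, Ned, k1, Beta), (Dee, Quin, k1, Beta), (Dee, Tai, k1, Beta), (Jo, Bo, bio, Helix), (Jo, Bo, cs, Omega), (Jo, Fay, bio, Helix), (Jo, Fay, cs, Omega), (Jo, Xia, bio, Helix), (Jo, Xia, cs, Omega)}
Natural join on genre: {(Cal, Rae, eng, Echo, 1986), (Cal, Rae, eng, Echo, 2014), (Jo, Bo, cs, Omega, 1994), (Jo, Bo, cs, Omega, 1997), (Jo, Bo, cs, Omega, 2003), (Jo, Fay, cs, Omega, 1994), (Jo, Fay, cs, Omega, 1997), (Jo, Fay, cs, Omega, 2003), (Jo, Xia, cs, Omega, 1994), (Jo, Xia, cs, Omega, 1997), (Jo, Xia, cs, Omega, 2003)}
Filtering on mname != Cal leaves {(Jo, Bo, cs, Omega, 1994), (Jo, Bo, cs, Omega, 1997), (Jo, Bo, cs, Omega, 2003), (Jo, Fay, cs, Omega, 1994), (Jo, Fay, cs, Omega, 1997), (Jo, Fay, cs, Omega, 2003), (Jo, Xia, cs, Omega, 1994), (Jo, Xia, cs, Omega, 1997), (Jo, Xia, cs, Omega, 2003)}.
Projecting to year, mname, aname: {(1994, Jo, Bo), (1994, Jo, Fay), (1994, Jo, Xia), (1997, Jo, Bo), (1997, Jo, Fay), (1997, Jo, Xia), (2003, Jo, Bo), (2003, Jo, Fay), (2003, Jo, Xia)}

{(1994, Jo, Bo), (1994, Jo, Fay), (1994, Jo, Xia), (1997, Jo, Bo), (1997, Jo, Fay), (1997, Jo, Xia), (2003, Jo, Bo), (2003, Jo, Fay), (2003, Jo, Xia)}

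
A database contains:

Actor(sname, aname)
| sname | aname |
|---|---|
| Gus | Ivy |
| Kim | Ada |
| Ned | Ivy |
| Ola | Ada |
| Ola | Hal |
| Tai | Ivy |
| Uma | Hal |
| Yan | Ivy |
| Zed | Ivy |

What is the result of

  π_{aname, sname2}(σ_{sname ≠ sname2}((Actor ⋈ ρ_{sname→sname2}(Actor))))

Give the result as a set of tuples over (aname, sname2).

ρ[sname→sname2]: schema becomes (sname2, aname); tuples unchanged.
Natural join on aname: {(Gus, Ivy, Gus), (Gus, Ivy, Ned), (Gus, Ivy, Tai), (Gus, Ivy, Yan), (Gus, Ivy, Zed), (Kim, Ada, Kim), (Kim, Ada, Ola), (Ned, Ivy, Gus), (Ned, Ivy, Ned), (Ned, Ivy, Tai), (Ned, Ivy, Yan), (Ned, Ivy, Zed), (Ola, Ada, Kim), (Ola, Ada, Ola), (Ola, Hal, Ola), (Ola, Hal, Uma), (Tai, Ivy, Gus), (Tai, Ivy, Ned), (Tai, Ivy, Tai), (Tai, Ivy, Yan), (Tai, Ivy, Zed), (Uma, Hal, Ola), (Uma, Hal, Uma), (Yan, Ivy, Gus), (Yan, Ivy, Ned), (Yan, Ivy, Tai), (Yan, Ivy, Yan), (Yan, Ivy, Zed), (Zed, Ivy, Gus), (Zed, Ivy, Ned), (Zed, Ivy, Tai), (Zed, Ivy, Yan), (Zed, Ivy, Zed)}
Apply σ_{sname ≠ sname2}; surviving tuples: {(Gus, Ivy, Ned), (Gus, Ivy, Tai), (Gus, Ivy, Yan), (Gus, Ivy, Zed), (Kim, Ada, Ola), (Ned, Ivy, Gus), (Ned, Ivy, Tai), (Ned, Ivy, Yan), (Ned, Ivy, Zed), (Ola, Ada, Kim), (Ola, Hal, Uma), (Tai, Ivy, Gus), (Tai, Ivy, Ned), (Tai, Ivy, Yan), (Tai, Ivy, Zed), (Uma, Hal, Ola), (Yan, Ivy, Gus), (Yan, Ivy, Ned), (Yan, Ivy, Tai), (Yan, Ivy, Zed), (Zed, Ivy, Gus), (Zed, Ivy, Ned), (Zed, Ivy, Tai), (Zed, Ivy, Yan)}
π_{aname, sname2} gives {(Ada, Kim), (Ada, Ola), (Hal, Ola), (Hal, Uma), (Ivy, Gus), (Ivy, Ned), (Ivy, Tai), (Ivy, Yan), (Ivy, Zed)} (15 duplicate(s) eliminated).

{(Ada, Kim), (Ada, Ola), (Hal, Ola), (Hal, Uma), (Ivy, Gus), (Ivy, Ned), (Ivy, Tai), (Ivy, Yan), (Ivy, Zed)}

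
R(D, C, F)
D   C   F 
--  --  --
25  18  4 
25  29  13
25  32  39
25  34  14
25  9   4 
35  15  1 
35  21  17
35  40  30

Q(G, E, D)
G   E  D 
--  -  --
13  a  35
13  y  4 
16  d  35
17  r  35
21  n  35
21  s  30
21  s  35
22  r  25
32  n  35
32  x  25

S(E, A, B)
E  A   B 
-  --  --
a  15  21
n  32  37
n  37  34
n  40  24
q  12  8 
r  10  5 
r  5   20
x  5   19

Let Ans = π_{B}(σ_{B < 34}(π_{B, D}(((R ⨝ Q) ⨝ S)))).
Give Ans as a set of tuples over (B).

Natural join on D: {(25, 18, 4, 22, r), (25, 18, 4, 32, x), (25, 29, 13, 22, r), (25, 29, 13, 32, x), (25, 32, 39, 22, r), (25, 32, 39, 32, x), (25, 34, 14, 22, r), (25, 34, 14, 32, x), (25, 9, 4, 22, r), (25, 9, 4, 32, x), (35, 15, 1, 13, a), (35, 15, 1, 16, d), (35, 15, 1, 17, r), (35, 15, 1, 21, n), (35, 15, 1, 21, s), (35, 15, 1, 32, n), (35, 21, 17, 13, a), (35, 21, 17, 16, d), (35, 21, 17, 17, r), (35, 21, 17, 21, n), (35, 21, 17, 21, s), (35, 21, 17, 32, n), (35, 40, 30, 13, a), (35, 40, 30, 16, d), (35, 40, 30, 17, r), (35, 40, 30, 21, n), (35, 40, 30, 21, s), (35, 40, 30, 32, n)}
Natural join on E: {(25, 18, 4, 22, r, 10, 5), (25, 18, 4, 22, r, 5, 20), (25, 18, 4, 32, x, 5, 19), (25, 29, 13, 22, r, 10, 5), (25, 29, 13, 22, r, 5, 20), (25, 29, 13, 32, x, 5, 19), (25, 32, 39, 22, r, 10, 5), (25, 32, 39, 22, r, 5, 20), (25, 32, 39, 32, x, 5, 19), (25, 34, 14, 22, r, 10, 5), (25, 34, 14, 22, r, 5, 20), (25, 34, 14, 32, x, 5, 19), (25, 9, 4, 22, r, 10, 5), (25, 9, 4, 22, r, 5, 20), (25, 9, 4, 32, x, 5, 19), (35, 15, 1, 13, a, 15, 21), (35, 15, 1, 17, r, 10, 5), (35, 15, 1, 17, r, 5, 20), (35, 15, 1, 21, n, 32, 37), (35, 15, 1, 21, n, 37, 34), (35, 15, 1, 21, n, 40, 24), (35, 15, 1, 32, n, 32, 37), (35, 15, 1, 32, n, 37, 34), (35, 15, 1, 32, n, 40, 24), (35, 21, 17, 13, a, 15, 21), (35, 21, 17, 17, r, 10, 5), (35, 21, 17, 17, r, 5, 20), (35, 21, 17, 21, n, 32, 37), (35, 21, 17, 21, n, 37, 34), (35, 21, 17, 21, n, 40, 24), (35, 21, 17, 32, n, 32, 37), (35, 21, 17, 32, n, 37, 34), (35, 21, 17, 32, n, 40, 24), (35, 40, 30, 13, a, 15, 21), (35, 40, 30, 17, r, 10, 5), (35, 40, 30, 17, r, 5, 20), (35, 40, 30, 21, n, 32, 37), (35, 40, 30, 21, n, 37, 34), (35, 40, 30, 21, n, 40, 24), (35, 40, 30, 32, n, 32, 37), (35, 40, 30, 32, n, 37, 34), (35, 40, 30, 32, n, 40, 24)}
Projecting to B, D (33 duplicate(s) eliminated): {(19, 25), (20, 25), (20, 35), (21, 35), (24, 35), (34, 35), (37, 35), (5, 25), (5, 35)}
Apply σ_{B < 34}; surviving tuples: {(19, 25), (20, 25), (20, 35), (21, 35), (24, 35), (5, 25), (5, 35)}
Projecting to B (2 duplicate(s) eliminated): {19, 20, 21, 24, 5}

{19, 20, 21, 24, 5}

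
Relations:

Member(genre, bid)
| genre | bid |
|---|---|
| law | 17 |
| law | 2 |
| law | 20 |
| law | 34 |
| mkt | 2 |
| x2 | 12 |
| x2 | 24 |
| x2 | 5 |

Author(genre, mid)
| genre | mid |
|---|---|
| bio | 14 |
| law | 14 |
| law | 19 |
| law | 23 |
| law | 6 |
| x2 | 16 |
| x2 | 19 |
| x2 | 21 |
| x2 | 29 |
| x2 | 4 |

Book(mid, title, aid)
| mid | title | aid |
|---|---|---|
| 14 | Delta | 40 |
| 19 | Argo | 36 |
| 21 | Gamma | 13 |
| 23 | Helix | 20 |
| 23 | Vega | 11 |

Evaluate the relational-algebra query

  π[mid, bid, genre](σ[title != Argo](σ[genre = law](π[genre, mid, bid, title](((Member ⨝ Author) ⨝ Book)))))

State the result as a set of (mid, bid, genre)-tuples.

Natural join on genre: {(law, 17, 14), (law, 17, 19), (law, 17, 23), (law, 17, 6), (law, 2, 14), (law, 2, 19), (law, 2, 23), (law, 2, 6), (law, 20, 14), (law, 20, 19), (law, 20, 23), (law, 20, 6), (law, 34, 14), (law, 34, 19), (law, 34, 23), (law, 34, 6), (x2, 12, 16), (x2, 12, 19), (x2, 12, 21), (x2, 12, 29), (x2, 12, 4), (x2, 24, 16), (x2, 24, 19), (x2, 24, 21), (x2, 24, 29), (x2, 24, 4), (x2, 5, 16), (x2, 5, 19), (x2, 5, 21), (x2, 5, 29), (x2, 5, 4)}
Natural join on mid: {(law, 17, 14, Delta, 40), (law, 17, 19, Argo, 36), (law, 17, 23, Helix, 20), (law, 17, 23, Vega, 11), (law, 2, 14, Delta, 40), (law, 2, 19, Argo, 36), (law, 2, 23, Helix, 20), (law, 2, 23, Vega, 11), (law, 20, 14, Delta, 40), (law, 20, 19, Argo, 36), (law, 20, 23, Helix, 20), (law, 20, 23, Vega, 11), (law, 34, 14, Delta, 40), (law, 34, 19, Argo, 36), (law, 34, 23, Helix, 20), (law, 34, 23, Vega, 11), (x2, 12, 19, Argo, 36), (x2, 12, 21, Gamma, 13), (x2, 24, 19, Argo, 36), (x2, 24, 21, Gamma, 13), (x2, 5, 19, Argo, 36), (x2, 5, 21, Gamma, 13)}
π_{genre, mid, bid, title} gives {(law, 14, 17, Delta), (law, 14, 2, Delta), (law, 14, 20, Delta), (law, 14, 34, Delta), (law, 19, 17, Argo), (law, 19, 2, Argo), (law, 19, 20, Argo), (law, 19, 34, Argo), (law, 23, 17, Helix), (law, 23, 17, Vega), (law, 23, 2, Helix), (law, 23, 2, Vega), (law, 23, 20, Helix), (law, 23, 20, Vega), (law, 23, 34, Helix), (law, 23, 34, Vega), (x2, 19, 12, Argo), (x2, 19, 24, Argo), (x2, 19, 5, Argo), (x2, 21, 12, Gamma), (x2, 21, 24, Gamma), (x2, 21, 5, Gamma)}.
Selection genre = law: {(law, 14, 17, Delta), (law, 14, 2, Delta), (law, 14, 20, Delta), (law, 14, 34, Delta), (law, 19, 17, Argo), (law, 19, 2, Argo), (law, 19, 20, Argo), (law, 19, 34, Argo), (law, 23, 17, Helix), (law, 23, 17, Vega), (law, 23, 2, Helix), (law, 23, 2, Vega), (law, 23, 20, Helix), (law, 23, 20, Vega), (law, 23, 34, Helix), (law, 23, 34, Vega)}
Selection title != Argo: {(law, 14, 17, Delta), (law, 14, 2, Delta), (law, 14, 20, Delta), (law, 14, 34, Delta), (law, 23, 17, Helix), (law, 23, 17, Vega), (law, 23, 2, Helix), (law, 23, 2, Vega), (law, 23, 20, Helix), (law, 23, 20, Vega), (law, 23, 34, Helix), (law, 23, 34, Vega)}
π_{mid, bid, genre} gives {(14, 17, law), (14, 2, law), (14, 20, law), (14, 34, law), (23, 17, law), (23, 2, law), (23, 20, law), (23, 34, law)} (4 duplicate(s) eliminated).

{(14, 17, law), (14, 2, law), (14, 20, law), (14, 34, law), (23, 17, law), (23, 2, law), (23, 20, law), (23, 34, law)}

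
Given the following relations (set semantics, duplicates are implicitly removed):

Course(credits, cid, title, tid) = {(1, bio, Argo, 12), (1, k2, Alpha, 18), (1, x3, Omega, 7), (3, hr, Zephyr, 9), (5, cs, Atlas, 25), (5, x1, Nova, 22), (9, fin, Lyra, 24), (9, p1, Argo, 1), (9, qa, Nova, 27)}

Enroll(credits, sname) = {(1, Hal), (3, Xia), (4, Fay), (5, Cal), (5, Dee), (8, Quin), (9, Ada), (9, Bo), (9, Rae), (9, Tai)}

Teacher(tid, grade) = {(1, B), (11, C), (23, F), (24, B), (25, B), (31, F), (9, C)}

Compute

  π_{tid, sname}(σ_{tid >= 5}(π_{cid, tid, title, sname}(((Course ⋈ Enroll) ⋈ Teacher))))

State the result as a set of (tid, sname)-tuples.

Natural join on credits: {(1, bio, Argo, 12, Hal), (1, k2, Alpha, 18, Hal), (1, x3, Omega, 7, Hal), (3, hr, Zephyr, 9, Xia), (5, cs, Atlas, 25, Cal), (5, cs, Atlas, 25, Dee), (5, x1, Nova, 22, Cal), (5, x1, Nova, 22, Dee), (9, fin, Lyra, 24, Ada), (9, fin, Lyra, 24, Bo), (9, fin, Lyra, 24, Rae), (9, fin, Lyra, 24, Tai), (9, p1, Argo, 1, Ada), (9, p1, Argo, 1, Bo), (9, p1, Argo, 1, Rae), (9, p1, Argo, 1, Tai), (9, qa, Nova, 27, Ada), (9, qa, Nova, 27, Bo), (9, qa, Nova, 27, Rae), (9, qa, Nova, 27, Tai)}
Natural join on tid: {(3, hr, Zephyr, 9, Xia, C), (5, cs, Atlas, 25, Cal, B), (5, cs, Atlas, 25, Dee, B), (9, fin, Lyra, 24, Ada, B), (9, fin, Lyra, 24, Bo, B), (9, fin, Lyra, 24, Rae, B), (9, fin, Lyra, 24, Tai, B), (9, p1, Argo, 1, Ada, B), (9, p1, Argo, 1, Bo, B), (9, p1, Argo, 1, Rae, B), (9, p1, Argo, 1, Tai, B)}
π[cid, tid, title, sname]: project onto (cid, tid, title, sname) → {(cs, 25, Atlas, Cal), (cs, 25, Atlas, Dee), (fin, 24, Lyra, Ada), (fin, 24, Lyra, Bo), (fin, 24, Lyra, Rae), (fin, 24, Lyra, Tai), (hr, 9, Zephyr, Xia), (p1, 1, Argo, Ada), (p1, 1, Argo, Bo), (p1, 1, Argo, Rae), (p1, 1, Argo, Tai)}
Apply σ_{tid >= 5}; surviving tuples: {(cs, 25, Atlas, Cal), (cs, 25, Atlas, Dee), (fin, 24, Lyra, Ada), (fin, 24, Lyra, Bo), (fin, 24, Lyra, Rae), (fin, 24, Lyra, Tai), (hr, 9, Zephyr, Xia)}
π[tid, sname]: project onto (tid, sname) → {(24, Ada), (24, Bo), (24, Rae), (24, Tai), (25, Cal), (25, Dee), (9, Xia)}

{(24, Ada), (24, Bo), (24, Rae), (24, Tai), (25, Cal), (25, Dee), (9, Xia)}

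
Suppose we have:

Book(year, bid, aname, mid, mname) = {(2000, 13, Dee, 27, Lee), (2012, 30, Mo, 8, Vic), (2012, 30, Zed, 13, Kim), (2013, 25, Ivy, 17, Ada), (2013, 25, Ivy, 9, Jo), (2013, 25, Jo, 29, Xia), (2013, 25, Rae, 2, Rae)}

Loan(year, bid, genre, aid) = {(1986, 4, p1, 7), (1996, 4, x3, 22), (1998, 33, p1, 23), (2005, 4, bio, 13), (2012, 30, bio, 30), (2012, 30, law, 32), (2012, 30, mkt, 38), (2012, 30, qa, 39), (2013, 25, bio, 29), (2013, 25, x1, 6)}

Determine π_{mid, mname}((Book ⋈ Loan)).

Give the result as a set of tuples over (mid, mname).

{(13, Kim), (17, Ada), (2, Rae), (29, Xia), (8, Vic), (9, Jo)}

Natural join on year, bid: {(2012, 30, Mo, 8, Vic, bio, 30), (2012, 30, Mo, 8, Vic, law, 32), (2012, 30, Mo, 8, Vic, mkt, 38), (2012, 30, Mo, 8, Vic, qa, 39), (2012, 30, Zed, 13, Kim, bio, 30), (2012, 30, Zed, 13, Kim, law, 32), (2012, 30, Zed, 13, Kim, mkt, 38), (2012, 30, Zed, 13, Kim, qa, 39), (2013, 25, Ivy, 17, Ada, bio, 29), (2013, 25, Ivy, 17, Ada, x1, 6), (2013, 25, Ivy, 9, Jo, bio, 29), (2013, 25, Ivy, 9, Jo, x1, 6), (2013, 25, Jo, 29, Xia, bio, 29), (2013, 25, Jo, 29, Xia, x1, 6), (2013, 25, Rae, 2, Rae, bio, 29), (2013, 25, Rae, 2, Rae, x1, 6)}
Projecting to mid, mname (10 duplicate(s) eliminated): {(13, Kim), (17, Ada), (2, Rae), (29, Xia), (8, Vic), (9, Jo)}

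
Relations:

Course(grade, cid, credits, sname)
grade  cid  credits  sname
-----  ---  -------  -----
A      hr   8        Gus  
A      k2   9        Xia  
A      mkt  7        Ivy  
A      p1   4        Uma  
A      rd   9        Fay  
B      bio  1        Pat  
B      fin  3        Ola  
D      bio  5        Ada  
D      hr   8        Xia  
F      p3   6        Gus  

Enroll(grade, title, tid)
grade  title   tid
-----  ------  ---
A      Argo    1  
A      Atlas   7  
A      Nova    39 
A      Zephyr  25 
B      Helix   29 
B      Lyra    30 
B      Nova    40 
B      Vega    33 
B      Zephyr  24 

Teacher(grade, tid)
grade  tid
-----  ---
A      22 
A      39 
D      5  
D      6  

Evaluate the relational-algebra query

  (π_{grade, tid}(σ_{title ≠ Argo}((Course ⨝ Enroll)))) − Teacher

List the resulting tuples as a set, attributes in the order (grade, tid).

{(A, 25), (A, 7), (B, 24), (B, 29), (B, 30), (B, 33), (B, 40)}

Natural join on grade: {(A, hr, 8, Gus, Argo, 1), (A, hr, 8, Gus, Atlas, 7), (A, hr, 8, Gus, Nova, 39), (A, hr, 8, Gus, Zephyr, 25), (A, k2, 9, Xia, Argo, 1), (A, k2, 9, Xia, Atlas, 7), (A, k2, 9, Xia, Nova, 39), (A, k2, 9, Xia, Zephyr, 25), (A, mkt, 7, Ivy, Argo, 1), (A, mkt, 7, Ivy, Atlas, 7), (A, mkt, 7, Ivy, Nova, 39), (A, mkt, 7, Ivy, Zephyr, 25), (A, p1, 4, Uma, Argo, 1), (A, p1, 4, Uma, Atlas, 7), (A, p1, 4, Uma, Nova, 39), (A, p1, 4, Uma, Zephyr, 25), (A, rd, 9, Fay, Argo, 1), (A, rd, 9, Fay, Atlas, 7), (A, rd, 9, Fay, Nova, 39), (A, rd, 9, Fay, Zephyr, 25), (B, bio, 1, Pat, Helix, 29), (B, bio, 1, Pat, Lyra, 30), (B, bio, 1, Pat, Nova, 40), (B, bio, 1, Pat, Vega, 33), (B, bio, 1, Pat, Zephyr, 24), (B, fin, 3, Ola, Helix, 29), (B, fin, 3, Ola, Lyra, 30), (B, fin, 3, Ola, Nova, 40), (B, fin, 3, Ola, Vega, 33), (B, fin, 3, Ola, Zephyr, 24)}
Selection title ≠ Argo: {(A, hr, 8, Gus, Atlas, 7), (A, hr, 8, Gus, Nova, 39), (A, hr, 8, Gus, Zephyr, 25), (A, k2, 9, Xia, Atlas, 7), (A, k2, 9, Xia, Nova, 39), (A, k2, 9, Xia, Zephyr, 25), (A, mkt, 7, Ivy, Atlas, 7), (A, mkt, 7, Ivy, Nova, 39), (A, mkt, 7, Ivy, Zephyr, 25), (A, p1, 4, Uma, Atlas, 7), (A, p1, 4, Uma, Nova, 39), (A, p1, 4, Uma, Zephyr, 25), (A, rd, 9, Fay, Atlas, 7), (A, rd, 9, Fay, Nova, 39), (A, rd, 9, Fay, Zephyr, 25), (B, bio, 1, Pat, Helix, 29), (B, bio, 1, Pat, Lyra, 30), (B, bio, 1, Pat, Nova, 40), (B, bio, 1, Pat, Vega, 33), (B, bio, 1, Pat, Zephyr, 24), (B, fin, 3, Ola, Helix, 29), (B, fin, 3, Ola, Lyra, 30), (B, fin, 3, Ola, Nova, 40), (B, fin, 3, Ola, Vega, 33), (B, fin, 3, Ola, Zephyr, 24)}
Projecting to grade, tid (17 duplicate(s) eliminated): {(A, 25), (A, 39), (A, 7), (B, 24), (B, 29), (B, 30), (B, 33), (B, 40)}
Taking the difference: {(A, 25), (A, 7), (B, 24), (B, 29), (B, 30), (B, 33), (B, 40)}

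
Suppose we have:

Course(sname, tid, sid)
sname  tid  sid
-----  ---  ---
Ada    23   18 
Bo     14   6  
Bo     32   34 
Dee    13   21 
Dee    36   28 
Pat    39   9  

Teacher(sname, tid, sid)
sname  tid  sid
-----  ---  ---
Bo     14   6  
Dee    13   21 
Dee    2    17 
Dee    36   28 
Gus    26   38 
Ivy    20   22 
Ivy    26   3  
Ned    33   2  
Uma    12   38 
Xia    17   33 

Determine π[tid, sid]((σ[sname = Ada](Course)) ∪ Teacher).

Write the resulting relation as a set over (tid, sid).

{(12, 38), (13, 21), (14, 6), (17, 33), (2, 17), (20, 22), (23, 18), (26, 3), (26, 38), (33, 2), (36, 28)}

σ[sname = Ada]: keep tuples satisfying sname = Ada → {(Ada, 23, 18)}
Union: {(Ada, 23, 18)} with {(Bo, 14, 6), (Dee, 13, 21), (Dee, 2, 17), (Dee, 36, 28), (Gus, 26, 38), (Ivy, 20, 22), (Ivy, 26, 3), (Ned, 33, 2), (Uma, 12, 38), (Xia, 17, 33)} → {(Ada, 23, 18), (Bo, 14, 6), (Dee, 13, 21), (Dee, 2, 17), (Dee, 36, 28), (Gus, 26, 38), (Ivy, 20, 22), (Ivy, 26, 3), (Ned, 33, 2), (Uma, 12, 38), (Xia, 17, 33)}
Keep only column(s) tid, sid: {(12, 38), (13, 21), (14, 6), (17, 33), (2, 17), (20, 22), (23, 18), (26, 3), (26, 38), (33, 2), (36, 28)}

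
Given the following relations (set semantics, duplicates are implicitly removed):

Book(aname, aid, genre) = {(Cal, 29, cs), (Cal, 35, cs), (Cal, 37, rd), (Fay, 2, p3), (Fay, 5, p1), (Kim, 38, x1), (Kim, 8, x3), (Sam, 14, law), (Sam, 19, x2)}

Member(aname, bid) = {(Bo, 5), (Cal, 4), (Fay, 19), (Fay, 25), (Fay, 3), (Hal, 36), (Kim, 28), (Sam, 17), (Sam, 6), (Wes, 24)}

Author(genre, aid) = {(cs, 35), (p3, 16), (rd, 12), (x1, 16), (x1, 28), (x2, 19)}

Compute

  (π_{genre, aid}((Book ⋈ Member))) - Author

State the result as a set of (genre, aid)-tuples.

Natural join on aname: {(Cal, 29, cs, 4), (Cal, 35, cs, 4), (Cal, 37, rd, 4), (Fay, 2, p3, 19), (Fay, 2, p3, 25), (Fay, 2, p3, 3), (Fay, 5, p1, 19), (Fay, 5, p1, 25), (Fay, 5, p1, 3), (Kim, 38, x1, 28), (Kim, 8, x3, 28), (Sam, 14, law, 17), (Sam, 14, law, 6), (Sam, 19, x2, 17), (Sam, 19, x2, 6)}
Projecting to genre, aid (6 duplicate(s) eliminated): {(cs, 29), (cs, 35), (law, 14), (p1, 5), (p3, 2), (rd, 37), (x1, 38), (x2, 19), (x3, 8)}
Set difference of the two operands is {(cs, 29), (law, 14), (p1, 5), (p3, 2), (rd, 37), (x1, 38), (x3, 8)}.

{(cs, 29), (law, 14), (p1, 5), (p3, 2), (rd, 37), (x1, 38), (x3, 8)}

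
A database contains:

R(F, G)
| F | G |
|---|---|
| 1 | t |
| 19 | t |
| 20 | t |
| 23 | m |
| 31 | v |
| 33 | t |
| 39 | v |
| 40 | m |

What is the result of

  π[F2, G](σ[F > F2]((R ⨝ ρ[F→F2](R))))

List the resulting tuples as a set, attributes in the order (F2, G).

ρ[F→F2]: schema becomes (F2, G); tuples unchanged.
R ⋈ ρ[F→F2](R) (natural join on G): {(1, t, 1), (1, t, 19), (1, t, 20), (1, t, 33), (19, t, 1), (19, t, 19), (19, t, 20), (19, t, 33), (20, t, 1), (20, t, 19), (20, t, 20), (20, t, 33), (23, m, 23), (23, m, 40), (31, v, 31), (31, v, 39), (33, t, 1), (33, t, 19), (33, t, 20), (33, t, 33), (39, v, 31), (39, v, 39), (40, m, 23), (40, m, 40)}
Selection F > F2: {(19, t, 1), (20, t, 1), (20, t, 19), (33, t, 1), (33, t, 19), (33, t, 20), (39, v, 31), (40, m, 23)}
Projecting to F2, G (3 duplicate(s) eliminated): {(1, t), (19, t), (20, t), (23, m), (31, v)}

{(1, t), (19, t), (20, t), (23, m), (31, v)}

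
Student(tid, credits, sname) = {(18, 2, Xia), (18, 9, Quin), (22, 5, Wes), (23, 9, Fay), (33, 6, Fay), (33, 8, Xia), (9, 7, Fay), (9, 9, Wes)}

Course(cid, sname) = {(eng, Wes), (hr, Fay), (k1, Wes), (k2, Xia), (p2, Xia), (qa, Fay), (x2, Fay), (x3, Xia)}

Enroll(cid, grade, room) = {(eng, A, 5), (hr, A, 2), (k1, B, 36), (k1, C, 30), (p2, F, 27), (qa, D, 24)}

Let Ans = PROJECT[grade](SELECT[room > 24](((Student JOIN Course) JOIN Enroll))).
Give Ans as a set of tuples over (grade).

{B, C, F}

Natural join on sname: {(18, 2, Xia, k2), (18, 2, Xia, p2), (18, 2, Xia, x3), (22, 5, Wes, eng), (22, 5, Wes, k1), (23, 9, Fay, hr), (23, 9, Fay, qa), (23, 9, Fay, x2), (33, 6, Fay, hr), (33, 6, Fay, qa), (33, 6, Fay, x2), (33, 8, Xia, k2), (33, 8, Xia, p2), (33, 8, Xia, x3), (9, 7, Fay, hr), (9, 7, Fay, qa), (9, 7, Fay, x2), (9, 9, Wes, eng), (9, 9, Wes, k1)}
Natural join on cid: {(18, 2, Xia, p2, F, 27), (22, 5, Wes, eng, A, 5), (22, 5, Wes, k1, B, 36), (22, 5, Wes, k1, C, 30), (23, 9, Fay, hr, A, 2), (23, 9, Fay, qa, D, 24), (33, 6, Fay, hr, A, 2), (33, 6, Fay, qa, D, 24), (33, 8, Xia, p2, F, 27), (9, 7, Fay, hr, A, 2), (9, 7, Fay, qa, D, 24), (9, 9, Wes, eng, A, 5), (9, 9, Wes, k1, B, 36), (9, 9, Wes, k1, C, 30)}
Selection room > 24: {(18, 2, Xia, p2, F, 27), (22, 5, Wes, k1, B, 36), (22, 5, Wes, k1, C, 30), (33, 8, Xia, p2, F, 27), (9, 9, Wes, k1, B, 36), (9, 9, Wes, k1, C, 30)}
π[grade]: project onto (grade) (3 duplicate(s) eliminated) → {B, C, F}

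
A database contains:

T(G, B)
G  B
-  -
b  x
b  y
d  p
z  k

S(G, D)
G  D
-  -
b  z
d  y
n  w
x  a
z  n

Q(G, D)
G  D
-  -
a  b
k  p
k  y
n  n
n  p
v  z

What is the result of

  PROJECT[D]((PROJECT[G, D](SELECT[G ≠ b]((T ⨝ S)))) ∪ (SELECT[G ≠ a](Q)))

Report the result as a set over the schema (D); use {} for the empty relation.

T ⋈ S (natural join on G): {(b, x, z), (b, y, z), (d, p, y), (z, k, n)}
Filtering on G ≠ b leaves {(d, p, y), (z, k, n)}.
π[G, D]: project onto (G, D) → {(d, y), (z, n)}
Filtering on G ≠ a leaves {(k, p), (k, y), (n, n), (n, p), (v, z)}.
Taking the union: {(d, y), (k, p), (k, y), (n, n), (n, p), (v, z), (z, n)}
π[D]: project onto (D) (3 duplicate(s) eliminated) → {n, p, y, z}

{n, p, y, z}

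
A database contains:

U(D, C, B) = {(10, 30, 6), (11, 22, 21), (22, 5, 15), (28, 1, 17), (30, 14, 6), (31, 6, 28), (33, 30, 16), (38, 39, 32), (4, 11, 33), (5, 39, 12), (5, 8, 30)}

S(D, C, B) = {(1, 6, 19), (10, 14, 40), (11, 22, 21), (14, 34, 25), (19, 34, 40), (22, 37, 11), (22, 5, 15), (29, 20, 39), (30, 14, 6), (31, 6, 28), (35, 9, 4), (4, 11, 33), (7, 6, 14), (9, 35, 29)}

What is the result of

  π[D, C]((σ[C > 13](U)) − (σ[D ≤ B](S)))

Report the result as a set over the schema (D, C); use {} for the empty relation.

{(10, 30), (30, 14), (33, 30), (38, 39), (5, 39)}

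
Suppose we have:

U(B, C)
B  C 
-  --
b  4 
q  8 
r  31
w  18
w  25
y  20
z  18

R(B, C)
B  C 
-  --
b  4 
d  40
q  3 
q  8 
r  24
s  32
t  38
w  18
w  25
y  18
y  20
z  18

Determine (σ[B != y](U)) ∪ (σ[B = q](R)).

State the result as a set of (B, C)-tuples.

{(b, 4), (q, 3), (q, 8), (r, 31), (w, 18), (w, 25), (z, 18)}

Selection B != y: {(b, 4), (q, 8), (r, 31), (w, 18), (w, 25), (z, 18)}
Selection B = q: {(q, 3), (q, 8)}
Taking the union: {(b, 4), (q, 3), (q, 8), (r, 31), (w, 18), (w, 25), (z, 18)}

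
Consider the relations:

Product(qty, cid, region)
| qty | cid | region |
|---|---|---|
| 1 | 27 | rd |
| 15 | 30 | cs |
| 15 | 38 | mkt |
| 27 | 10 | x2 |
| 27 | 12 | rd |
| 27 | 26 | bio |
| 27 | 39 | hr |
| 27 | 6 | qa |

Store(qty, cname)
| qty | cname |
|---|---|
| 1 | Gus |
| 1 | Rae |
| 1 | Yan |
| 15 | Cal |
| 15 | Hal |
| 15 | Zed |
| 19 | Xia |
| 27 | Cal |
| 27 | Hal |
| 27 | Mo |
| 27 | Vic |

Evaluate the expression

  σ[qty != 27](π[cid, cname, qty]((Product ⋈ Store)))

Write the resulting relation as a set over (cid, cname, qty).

{(27, Gus, 1), (27, Rae, 1), (27, Yan, 1), (30, Cal, 15), (30, Hal, 15), (30, Zed, 15), (38, Cal, 15), (38, Hal, 15), (38, Zed, 15)}

Natural join on qty: {(1, 27, rd, Gus), (1, 27, rd, Rae), (1, 27, rd, Yan), (15, 30, cs, Cal), (15, 30, cs, Hal), (15, 30, cs, Zed), (15, 38, mkt, Cal), (15, 38, mkt, Hal), (15, 38, mkt, Zed), (27, 10, x2, Cal), (27, 10, x2, Hal), (27, 10, x2, Mo), (27, 10, x2, Vic), (27, 12, rd, Cal), (27, 12, rd, Hal), (27, 12, rd, Mo), (27, 12, rd, Vic), (27, 26, bio, Cal), (27, 26, bio, Hal), (27, 26, bio, Mo), (27, 26, bio, Vic), (27, 39, hr, Cal), (27, 39, hr, Hal), (27, 39, hr, Mo), (27, 39, hr, Vic), (27, 6, qa, Cal), (27, 6, qa, Hal), (27, 6, qa, Mo), (27, 6, qa, Vic)}
π[cid, cname, qty]: project onto (cid, cname, qty) → {(10, Cal, 27), (10, Hal, 27), (10, Mo, 27), (10, Vic, 27), (12, Cal, 27), (12, Hal, 27), (12, Mo, 27), (12, Vic, 27), (26, Cal, 27), (26, Hal, 27), (26, Mo, 27), (26, Vic, 27), (27, Gus, 1), (27, Rae, 1), (27, Yan, 1), (30, Cal, 15), (30, Hal, 15), (30, Zed, 15), (38, Cal, 15), (38, Hal, 15), (38, Zed, 15), (39, Cal, 27), (39, Hal, 27), (39, Mo, 27), (39, Vic, 27), (6, Cal, 27), (6, Hal, 27), (6, Mo, 27), (6, Vic, 27)}
σ[qty != 27]: keep tuples satisfying qty != 27 → {(27, Gus, 1), (27, Rae, 1), (27, Yan, 1), (30, Cal, 15), (30, Hal, 15), (30, Zed, 15), (38, Cal, 15), (38, Hal, 15), (38, Zed, 15)}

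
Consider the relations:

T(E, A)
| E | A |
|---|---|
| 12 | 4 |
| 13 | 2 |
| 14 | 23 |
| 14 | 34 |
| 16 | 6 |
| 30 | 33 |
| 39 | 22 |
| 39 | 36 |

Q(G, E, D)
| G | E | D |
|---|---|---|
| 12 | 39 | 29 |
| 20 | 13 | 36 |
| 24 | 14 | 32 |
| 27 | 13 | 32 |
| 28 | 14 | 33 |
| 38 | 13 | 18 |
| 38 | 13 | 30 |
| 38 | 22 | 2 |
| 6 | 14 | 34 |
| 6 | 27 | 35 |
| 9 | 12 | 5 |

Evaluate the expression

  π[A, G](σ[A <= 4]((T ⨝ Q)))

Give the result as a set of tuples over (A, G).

{(2, 20), (2, 27), (2, 38), (4, 9)}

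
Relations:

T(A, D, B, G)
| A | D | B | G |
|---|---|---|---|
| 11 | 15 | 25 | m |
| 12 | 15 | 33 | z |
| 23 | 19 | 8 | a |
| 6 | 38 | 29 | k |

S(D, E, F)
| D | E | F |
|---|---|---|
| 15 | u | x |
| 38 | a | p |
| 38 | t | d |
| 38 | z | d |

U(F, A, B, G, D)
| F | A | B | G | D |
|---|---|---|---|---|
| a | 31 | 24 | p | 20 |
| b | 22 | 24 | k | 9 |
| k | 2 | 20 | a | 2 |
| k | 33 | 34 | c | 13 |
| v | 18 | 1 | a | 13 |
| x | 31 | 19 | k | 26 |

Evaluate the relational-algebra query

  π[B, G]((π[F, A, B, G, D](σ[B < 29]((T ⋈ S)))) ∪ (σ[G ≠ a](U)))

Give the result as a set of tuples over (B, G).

{(19, k), (24, k), (24, p), (25, m), (34, c)}

T ⋈ S (natural join on D): {(11, 15, 25, m, u, x), (12, 15, 33, z, u, x), (6, 38, 29, k, a, p), (6, 38, 29, k, t, d), (6, 38, 29, k, z, d)}
Filtering on B < 29 leaves {(11, 15, 25, m, u, x)}.
Keep only column(s) F, A, B, G, D: {(x, 11, 25, m, 15)}
Filtering on G ≠ a leaves {(a, 31, 24, p, 20), (b, 22, 24, k, 9), (k, 33, 34, c, 13), (x, 31, 19, k, 26)}.
Set union of the two operands is {(a, 31, 24, p, 20), (b, 22, 24, k, 9), (k, 33, 34, c, 13), (x, 11, 25, m, 15), (x, 31, 19, k, 26)}.
Keep only column(s) B, G: {(19, k), (24, k), (24, p), (25, m), (34, c)}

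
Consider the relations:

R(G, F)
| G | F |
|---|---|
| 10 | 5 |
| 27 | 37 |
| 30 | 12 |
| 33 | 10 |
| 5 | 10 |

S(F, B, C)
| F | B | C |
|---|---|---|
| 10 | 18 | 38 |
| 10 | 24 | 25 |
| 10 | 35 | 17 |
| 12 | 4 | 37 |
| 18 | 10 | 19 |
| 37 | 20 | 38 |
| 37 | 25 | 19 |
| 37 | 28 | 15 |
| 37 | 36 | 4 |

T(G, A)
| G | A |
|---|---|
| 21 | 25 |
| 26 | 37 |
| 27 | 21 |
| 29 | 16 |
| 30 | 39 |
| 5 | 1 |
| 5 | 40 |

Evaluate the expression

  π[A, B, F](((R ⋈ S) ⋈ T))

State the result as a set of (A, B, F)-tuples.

Joining R and S on F yields {(27, 37, 20, 38), (27, 37, 25, 19), (27, 37, 28, 15), (27, 37, 36, 4), (30, 12, 4, 37), (33, 10, 18, 38), (33, 10, 24, 25), (33, 10, 35, 17), (5, 10, 18, 38), (5, 10, 24, 25), (5, 10, 35, 17)}.
Joining (R ⋈ S) and T on G yields {(27, 37, 20, 38, 21), (27, 37, 25, 19, 21), (27, 37, 28, 15, 21), (27, 37, 36, 4, 21), (30, 12, 4, 37, 39), (5, 10, 18, 38, 1), (5, 10, 18, 38, 40), (5, 10, 24, 25, 1), (5, 10, 24, 25, 40), (5, 10, 35, 17, 1), (5, 10, 35, 17, 40)}.
Projecting to A, B, F: {(1, 18, 10), (1, 24, 10), (1, 35, 10), (21, 20, 37), (21, 25, 37), (21, 28, 37), (21, 36, 37), (39, 4, 12), (40, 18, 10), (40, 24, 10), (40, 35, 10)}

{(1, 18, 10), (1, 24, 10), (1, 35, 10), (21, 20, 37), (21, 25, 37), (21, 28, 37), (21, 36, 37), (39, 4, 12), (40, 18, 10), (40, 24, 10), (40, 35, 10)}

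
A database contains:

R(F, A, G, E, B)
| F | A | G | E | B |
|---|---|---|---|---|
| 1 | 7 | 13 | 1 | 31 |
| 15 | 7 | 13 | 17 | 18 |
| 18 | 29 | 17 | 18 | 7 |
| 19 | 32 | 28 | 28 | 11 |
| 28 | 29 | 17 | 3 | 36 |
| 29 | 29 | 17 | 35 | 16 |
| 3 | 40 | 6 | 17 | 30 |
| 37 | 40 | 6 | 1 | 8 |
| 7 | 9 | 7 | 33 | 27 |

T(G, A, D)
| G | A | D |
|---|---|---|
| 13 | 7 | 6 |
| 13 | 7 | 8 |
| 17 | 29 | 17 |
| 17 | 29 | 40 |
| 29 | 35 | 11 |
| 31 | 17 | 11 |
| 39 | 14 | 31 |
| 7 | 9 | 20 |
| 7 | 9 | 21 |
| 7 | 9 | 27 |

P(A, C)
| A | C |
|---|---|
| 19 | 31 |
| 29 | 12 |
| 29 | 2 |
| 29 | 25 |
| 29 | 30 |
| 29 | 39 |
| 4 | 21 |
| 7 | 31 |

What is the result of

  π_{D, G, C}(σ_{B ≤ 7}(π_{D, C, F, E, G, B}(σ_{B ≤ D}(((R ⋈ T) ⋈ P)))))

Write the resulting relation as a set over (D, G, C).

Natural join on A, G: {(1, 7, 13, 1, 31, 6), (1, 7, 13, 1, 31, 8), (15, 7, 13, 17, 18, 6), (15, 7, 13, 17, 18, 8), (18, 29, 17, 18, 7, 17), (18, 29, 17, 18, 7, 40), (28, 29, 17, 3, 36, 17), (28, 29, 17, 3, 36, 40), (29, 29, 17, 35, 16, 17), (29, 29, 17, 35, 16, 40), (7, 9, 7, 33, 27, 20), (7, 9, 7, 33, 27, 21), (7, 9, 7, 33, 27, 27)}
Natural join on A: {(1, 7, 13, 1, 31, 6, 31), (1, 7, 13, 1, 31, 8, 31), (15, 7, 13, 17, 18, 6, 31), (15, 7, 13, 17, 18, 8, 31), (18, 29, 17, 18, 7, 17, 12), (18, 29, 17, 18, 7, 17, 2), (18, 29, 17, 18, 7, 17, 25), (18, 29, 17, 18, 7, 17, 30), (18, 29, 17, 18, 7, 17, 39), (18, 29, 17, 18, 7, 40, 12), (18, 29, 17, 18, 7, 40, 2), (18, 29, 17, 18, 7, 40, 25), (18, 29, 17, 18, 7, 40, 30), (18, 29, 17, 18, 7, 40, 39), (28, 29, 17, 3, 36, 17, 12), (28, 29, 17, 3, 36, 17, 2), (28, 29, 17, 3, 36, 17, 25), (28, 29, 17, 3, 36, 17, 30), (28, 29, 17, 3, 36, 17, 39), (28, 29, 17, 3, 36, 40, 12), (28, 29, 17, 3, 36, 40, 2), (28, 29, 17, 3, 36, 40, 25), (28, 29, 17, 3, 36, 40, 30), (28, 29, 17, 3, 36, 40, 39), (29, 29, 17, 35, 16, 17, 12), (29, 29, 17, 35, 16, 17, 2), (29, 29, 17, 35, 16, 17, 25), (29, 29, 17, 35, 16, 17, 30), (29, 29, 17, 35, 16, 17, 39), (29, 29, 17, 35, 16, 40, 12), (29, 29, 17, 35, 16, 40, 2), (29, 29, 17, 35, 16, 40, 25), (29, 29, 17, 35, 16, 40, 30), (29, 29, 17, 35, 16, 40, 39)}
σ[B ≤ D]: keep tuples satisfying B ≤ D → {(18, 29, 17, 18, 7, 17, 12), (18, 29, 17, 18, 7, 17, 2), (18, 29, 17, 18, 7, 17, 25), (18, 29, 17, 18, 7, 17, 30), (18, 29, 17, 18, 7, 17, 39), (18, 29, 17, 18, 7, 40, 12), (18, 29, 17, 18, 7, 40, 2), (18, 29, 17, 18, 7, 40, 25), (18, 29, 17, 18, 7, 40, 30), (18, 29, 17, 18, 7, 40, 39), (28, 29, 17, 3, 36, 40, 12), (28, 29, 17, 3, 36, 40, 2), (28, 29, 17, 3, 36, 40, 25), (28, 29, 17, 3, 36, 40, 30), (28, 29, 17, 3, 36, 40, 39), (29, 29, 17, 35, 16, 17, 12), (29, 29, 17, 35, 16, 17, 2), (29, 29, 17, 35, 16, 17, 25), (29, 29, 17, 35, 16, 17, 30), (29, 29, 17, 35, 16, 17, 39), (29, 29, 17, 35, 16, 40, 12), (29, 29, 17, 35, 16, 40, 2), (29, 29, 17, 35, 16, 40, 25), (29, 29, 17, 35, 16, 40, 30), (29, 29, 17, 35, 16, 40, 39)}
Keep only column(s) D, C, F, E, G, B: {(17, 12, 18, 18, 17, 7), (17, 12, 29, 35, 17, 16), (17, 2, 18, 18, 17, 7), (17, 2, 29, 35, 17, 16), (17, 25, 18, 18, 17, 7), (17, 25, 29, 35, 17, 16), (17, 30, 18, 18, 17, 7), (17, 30, 29, 35, 17, 16), (17, 39, 18, 18, 17, 7), (17, 39, 29, 35, 17, 16), (40, 12, 18, 18, 17, 7), (40, 12, 28, 3, 17, 36), (40, 12, 29, 35, 17, 16), (40, 2, 18, 18, 17, 7), (40, 2, 28, 3, 17, 36), (40, 2, 29, 35, 17, 16), (40, 25, 18, 18, 17, 7), (40, 25, 28, 3, 17, 36), (40, 25, 29, 35, 17, 16), (40, 30, 18, 18, 17, 7), (40, 30, 28, 3, 17, 36), (40, 30, 29, 35, 17, 16), (40, 39, 18, 18, 17, 7), (40, 39, 28, 3, 17, 36), (40, 39, 29, 35, 17, 16)}
σ[B ≤ 7]: keep tuples satisfying B ≤ 7 → {(17, 12, 18, 18, 17, 7), (17, 2, 18, 18, 17, 7), (17, 25, 18, 18, 17, 7), (17, 30, 18, 18, 17, 7), (17, 39, 18, 18, 17, 7), (40, 12, 18, 18, 17, 7), (40, 2, 18, 18, 17, 7), (40, 25, 18, 18, 17, 7), (40, 30, 18, 18, 17, 7), (40, 39, 18, 18, 17, 7)}
Keep only column(s) D, G, C: {(17, 17, 12), (17, 17, 2), (17, 17, 25), (17, 17, 30), (17, 17, 39), (40, 17, 12), (40, 17, 2), (40, 17, 25), (40, 17, 30), (40, 17, 39)}

{(17, 17, 12), (17, 17, 2), (17, 17, 25), (17, 17, 30), (17, 17, 39), (40, 17, 12), (40, 17, 2), (40, 17, 25), (40, 17, 30), (40, 17, 39)}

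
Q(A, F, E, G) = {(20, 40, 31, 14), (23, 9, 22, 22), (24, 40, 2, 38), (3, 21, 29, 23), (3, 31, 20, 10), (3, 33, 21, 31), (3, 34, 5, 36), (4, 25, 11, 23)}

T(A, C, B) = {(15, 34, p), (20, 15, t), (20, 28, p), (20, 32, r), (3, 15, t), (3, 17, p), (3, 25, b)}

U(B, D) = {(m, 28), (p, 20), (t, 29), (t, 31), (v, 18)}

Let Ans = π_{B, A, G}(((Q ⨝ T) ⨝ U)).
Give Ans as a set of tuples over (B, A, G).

Joining Q and T on A yields {(20, 40, 31, 14, 15, t), (20, 40, 31, 14, 28, p), (20, 40, 31, 14, 32, r), (3, 21, 29, 23, 15, t), (3, 21, 29, 23, 17, p), (3, 21, 29, 23, 25, b), (3, 31, 20, 10, 15, t), (3, 31, 20, 10, 17, p), (3, 31, 20, 10, 25, b), (3, 33, 21, 31, 15, t), (3, 33, 21, 31, 17, p), (3, 33, 21, 31, 25, b), (3, 34, 5, 36, 15, t), (3, 34, 5, 36, 17, p), (3, 34, 5, 36, 25, b)}.
Joining (Q ⨝ T) and U on B yields {(20, 40, 31, 14, 15, t, 29), (20, 40, 31, 14, 15, t, 31), (20, 40, 31, 14, 28, p, 20), (3, 21, 29, 23, 15, t, 29), (3, 21, 29, 23, 15, t, 31), (3, 21, 29, 23, 17, p, 20), (3, 31, 20, 10, 15, t, 29), (3, 31, 20, 10, 15, t, 31), (3, 31, 20, 10, 17, p, 20), (3, 33, 21, 31, 15, t, 29), (3, 33, 21, 31, 15, t, 31), (3, 33, 21, 31, 17, p, 20), (3, 34, 5, 36, 15, t, 29), (3, 34, 5, 36, 15, t, 31), (3, 34, 5, 36, 17, p, 20)}.
Keep only column(s) B, A, G (5 duplicate(s) eliminated): {(p, 20, 14), (p, 3, 10), (p, 3, 23), (p, 3, 31), (p, 3, 36), (t, 20, 14), (t, 3, 10), (t, 3, 23), (t, 3, 31), (t, 3, 36)}

{(p, 20, 14), (p, 3, 10), (p, 3, 23), (p, 3, 31), (p, 3, 36), (t, 20, 14), (t, 3, 10), (t, 3, 23), (t, 3, 31), (t, 3, 36)}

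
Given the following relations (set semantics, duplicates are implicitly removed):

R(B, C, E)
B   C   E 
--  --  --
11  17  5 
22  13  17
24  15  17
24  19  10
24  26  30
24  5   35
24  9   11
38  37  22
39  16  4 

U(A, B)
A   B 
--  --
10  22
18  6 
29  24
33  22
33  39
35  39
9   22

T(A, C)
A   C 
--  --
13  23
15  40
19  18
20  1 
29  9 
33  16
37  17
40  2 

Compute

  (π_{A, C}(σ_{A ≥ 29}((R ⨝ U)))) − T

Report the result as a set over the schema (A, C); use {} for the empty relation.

Joining R and U on B yields {(22, 13, 17, 10), (22, 13, 17, 33), (22, 13, 17, 9), (24, 15, 17, 29), (24, 19, 10, 29), (24, 26, 30, 29), (24, 5, 35, 29), (24, 9, 11, 29), (39, 16, 4, 33), (39, 16, 4, 35)}.
Selection A ≥ 29: {(22, 13, 17, 33), (24, 15, 17, 29), (24, 19, 10, 29), (24, 26, 30, 29), (24, 5, 35, 29), (24, 9, 11, 29), (39, 16, 4, 33), (39, 16, 4, 35)}
Keep only column(s) A, C: {(29, 15), (29, 19), (29, 26), (29, 5), (29, 9), (33, 13), (33, 16), (35, 16)}
Taking the difference: {(29, 15), (29, 19), (29, 26), (29, 5), (33, 13), (35, 16)}

{(29, 15), (29, 19), (29, 26), (29, 5), (33, 13), (35, 16)}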